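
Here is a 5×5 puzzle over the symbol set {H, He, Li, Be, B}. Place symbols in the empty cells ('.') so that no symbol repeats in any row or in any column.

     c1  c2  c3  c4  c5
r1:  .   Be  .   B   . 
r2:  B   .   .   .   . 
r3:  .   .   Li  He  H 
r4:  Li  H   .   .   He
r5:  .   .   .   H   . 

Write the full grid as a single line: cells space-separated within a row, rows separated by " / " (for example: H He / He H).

H Be He B Li / B He H Li Be / Be B Li He H / Li H B Be He / He Li Be H B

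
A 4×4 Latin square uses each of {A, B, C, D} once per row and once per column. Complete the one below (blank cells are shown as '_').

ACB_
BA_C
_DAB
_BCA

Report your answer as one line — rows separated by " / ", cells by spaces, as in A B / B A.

A C B D / B A D C / C D A B / D B C A

(r1,c4) = D
(r2,c3) = D
(r3,c1) = C
(r4,c1) = D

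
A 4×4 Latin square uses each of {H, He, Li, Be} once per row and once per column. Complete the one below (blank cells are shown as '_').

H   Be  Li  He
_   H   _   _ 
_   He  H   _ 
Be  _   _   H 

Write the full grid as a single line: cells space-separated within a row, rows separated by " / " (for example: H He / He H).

H Be Li He / He H Be Li / Li He H Be / Be Li He H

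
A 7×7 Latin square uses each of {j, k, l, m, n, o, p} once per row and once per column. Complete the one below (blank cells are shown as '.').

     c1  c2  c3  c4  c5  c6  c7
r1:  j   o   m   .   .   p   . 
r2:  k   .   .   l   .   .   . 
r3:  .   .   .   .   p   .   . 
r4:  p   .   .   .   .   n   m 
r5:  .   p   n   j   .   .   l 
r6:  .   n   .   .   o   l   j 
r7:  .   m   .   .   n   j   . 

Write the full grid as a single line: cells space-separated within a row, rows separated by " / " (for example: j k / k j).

j o m n l p k / k j p l m o n / n l j m p k o / p k l o j n m / o p n j k m l / m n k p o l j / l m o k n j p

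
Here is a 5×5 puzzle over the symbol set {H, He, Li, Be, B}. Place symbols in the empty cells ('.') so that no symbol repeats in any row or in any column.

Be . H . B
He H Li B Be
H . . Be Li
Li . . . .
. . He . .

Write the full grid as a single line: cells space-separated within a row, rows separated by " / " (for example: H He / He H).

(r3,c3) = B
(r4,c3) = Be
(r5,c1) = B
(r5,c5) = H
(r3,c2) = He
(r4,c2) = B
(r4,c5) = He
(r5,c4) = Li
(r1,c2) = Li
(r1,c4) = He
(r4,c4) = H
(r5,c2) = Be

Be Li H He B / He H Li B Be / H He B Be Li / Li B Be H He / B Be He Li H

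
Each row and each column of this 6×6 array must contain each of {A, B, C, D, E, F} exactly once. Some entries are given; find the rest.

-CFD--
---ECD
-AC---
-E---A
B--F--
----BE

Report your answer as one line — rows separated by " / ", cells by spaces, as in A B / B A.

row 1 has {C,D,F}; column 6 has {A,D,E} — only B is left for (r1,c6).
row 3 has {A,C}; column 4 has {D,E,F} — only B is left for (r3,c4).
row 3 has {A,B,C}; column 6 has {A,B,D,E} — only F is left for (r3,c6).
row 4 has {A,E}; column 4 has {B,D,E,F} — only C is left for (r4,c4).
row 5 has {B,F}; column 2 has {A,C,E} — only D is left for (r5,c2).
row 5 has {B,D,F}; column 6 has {A,B,D,E,F} — only C is left for (r5,c6).
row 6 has {B,E}; column 2 has {A,C,D,E} — only F is left for (r6,c2).
row 6 has {B,E,F}; column 4 has {B,C,D,E,F} — only A is left for (r6,c4).
row 2 has {C,D,E}; column 2 has {A,C,D,E,F} — only B is left for (r2,c2).
row 2 has {B,C,D,E}; column 3 has {C,F} — only A is left for (r2,c3).
row 5 has {B,C,D,F}; column 3 has {A,C,F} — only E is left for (r5,c3).
row 5 has {B,C,D,E,F}; column 5 has {B,C} — only A is left for (r5,c5).
row 6 has {A,B,E,F}; column 3 has {A,C,E,F} — only D is left for (r6,c3).
row 1 has {B,C,D,F}; column 5 has {A,B,C} — only E is left for (r1,c5).
row 2 has {A,B,C,D,E}; column 1 has {B} — only F is left for (r2,c1).
row 3 has {A,B,C,F}; column 5 has {A,B,C,E} — only D is left for (r3,c5).
row 4 has {A,C,E}; column 1 has {B,F} — only D is left for (r4,c1).
row 4 has {A,C,D,E}; column 3 has {A,C,D,E,F} — only B is left for (r4,c3).
row 4 has {A,B,C,D,E}; column 5 has {A,B,C,D,E} — only F is left for (r4,c5).
row 6 has {A,B,D,E,F}; column 1 has {B,D,F} — only C is left for (r6,c1).
row 1 has {B,C,D,E,F}; column 1 has {B,C,D,F} — only A is left for (r1,c1).
row 3 has {A,B,C,D,F}; column 1 has {A,B,C,D,F} — only E is left for (r3,c1).

A C F D E B / F B A E C D / E A C B D F / D E B C F A / B D E F A C / C F D A B E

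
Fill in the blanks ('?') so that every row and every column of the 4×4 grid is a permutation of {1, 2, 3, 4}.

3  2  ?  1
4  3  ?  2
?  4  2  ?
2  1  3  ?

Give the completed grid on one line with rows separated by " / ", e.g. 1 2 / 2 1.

At row 1, column 3: row 1 has {1,2,3}; column 3 has {2,3}; that leaves 4.
At row 2, column 3: row 2 has {2,3,4}; column 3 has {2,3,4}; that leaves 1.
At row 3, column 1: row 3 has {2,4}; column 1 has {2,3,4}; that leaves 1.
At row 3, column 4: row 3 has {1,2,4}; column 4 has {1,2}; that leaves 3.
At row 4, column 4: row 4 has {1,2,3}; column 4 has {1,2,3}; that leaves 4.

3 2 4 1 / 4 3 1 2 / 1 4 2 3 / 2 1 3 4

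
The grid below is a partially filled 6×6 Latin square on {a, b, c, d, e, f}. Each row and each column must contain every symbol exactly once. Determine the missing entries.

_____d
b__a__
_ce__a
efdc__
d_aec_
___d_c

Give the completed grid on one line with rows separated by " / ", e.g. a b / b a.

c a b f e d / b d c a f e / f c e b d a / e f d c a b / d b a e c f / a e f d b c

(r3,c1) = f
(r3,c4) = b
(r3,c5) = d
(r4,c6) = b
(r5,c2) = b
(r5,c6) = f
(r6,c1) = a
(r6,c2) = e
(r1,c1) = c
(r1,c2) = a
(r1,c4) = f
(r2,c2) = d
(r2,c6) = e
(r4,c5) = a
(r1,c3) = b
(r1,c5) = e
(r2,c5) = f
(r6,c3) = f
(r6,c5) = b
(r2,c3) = c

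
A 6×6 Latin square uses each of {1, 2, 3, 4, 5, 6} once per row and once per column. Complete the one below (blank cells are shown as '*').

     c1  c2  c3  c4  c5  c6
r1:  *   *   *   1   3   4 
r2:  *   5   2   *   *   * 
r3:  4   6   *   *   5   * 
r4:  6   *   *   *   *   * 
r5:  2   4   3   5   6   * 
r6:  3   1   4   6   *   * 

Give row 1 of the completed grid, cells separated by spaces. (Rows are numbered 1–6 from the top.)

(r1,c1) = 5
(r1,c2) = 2
(r1,c3) = 6

5 2 6 1 3 4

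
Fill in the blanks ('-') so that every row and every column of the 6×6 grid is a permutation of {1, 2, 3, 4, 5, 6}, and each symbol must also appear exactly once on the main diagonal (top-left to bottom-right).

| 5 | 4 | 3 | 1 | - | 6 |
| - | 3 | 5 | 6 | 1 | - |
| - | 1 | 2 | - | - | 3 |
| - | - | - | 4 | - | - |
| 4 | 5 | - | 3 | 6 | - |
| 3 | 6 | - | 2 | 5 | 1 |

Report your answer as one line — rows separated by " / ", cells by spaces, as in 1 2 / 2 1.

5 4 3 1 2 6 / 2 3 5 6 1 4 / 6 1 2 5 4 3 / 1 2 6 4 3 5 / 4 5 1 3 6 2 / 3 6 4 2 5 1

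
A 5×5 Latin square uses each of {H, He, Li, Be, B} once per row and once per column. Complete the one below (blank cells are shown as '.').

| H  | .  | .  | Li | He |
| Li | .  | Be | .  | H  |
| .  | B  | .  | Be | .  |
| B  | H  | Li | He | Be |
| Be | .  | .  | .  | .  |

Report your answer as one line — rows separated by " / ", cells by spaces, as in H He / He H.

(r1,c2) = Be
(r1,c3) = B
(r2,c2) = He
(r2,c4) = B
(r3,c1) = He
(r3,c3) = H
(r3,c5) = Li
(r5,c2) = Li
(r5,c3) = He
(r5,c4) = H
(r5,c5) = B

H Be B Li He / Li He Be B H / He B H Be Li / B H Li He Be / Be Li He H B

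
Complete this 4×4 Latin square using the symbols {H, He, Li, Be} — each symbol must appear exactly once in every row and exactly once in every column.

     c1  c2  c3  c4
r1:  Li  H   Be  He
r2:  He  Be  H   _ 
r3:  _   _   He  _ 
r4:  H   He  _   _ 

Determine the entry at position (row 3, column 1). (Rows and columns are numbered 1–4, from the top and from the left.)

Be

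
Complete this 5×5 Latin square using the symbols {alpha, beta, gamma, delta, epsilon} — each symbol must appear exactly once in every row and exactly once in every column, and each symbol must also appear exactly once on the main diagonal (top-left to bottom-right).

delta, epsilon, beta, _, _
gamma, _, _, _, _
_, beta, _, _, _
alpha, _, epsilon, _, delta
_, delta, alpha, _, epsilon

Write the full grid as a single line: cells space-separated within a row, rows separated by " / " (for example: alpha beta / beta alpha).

delta epsilon beta alpha gamma / gamma alpha delta epsilon beta / epsilon beta gamma delta alpha / alpha gamma epsilon beta delta / beta delta alpha gamma epsilon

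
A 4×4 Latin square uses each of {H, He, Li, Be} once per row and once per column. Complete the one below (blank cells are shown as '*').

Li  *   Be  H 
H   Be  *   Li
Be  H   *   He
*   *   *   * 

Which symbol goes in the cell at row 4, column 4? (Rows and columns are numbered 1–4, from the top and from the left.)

Be

(r1,c2) = He
(r2,c3) = He
(r3,c3) = Li
(r4,c1) = He
(r4,c2) = Li
(r4,c3) = H
(r4,c4) = Be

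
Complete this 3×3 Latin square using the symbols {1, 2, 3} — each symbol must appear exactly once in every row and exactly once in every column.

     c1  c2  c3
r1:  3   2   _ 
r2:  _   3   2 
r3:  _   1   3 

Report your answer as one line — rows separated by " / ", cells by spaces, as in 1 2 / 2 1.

3 2 1 / 1 3 2 / 2 1 3

Cell (r1,c3): row 1 has {2,3}; column 3 has {2,3} → 1.
Cell (r2,c1): row 2 has {2,3}; column 1 has {3} → 1.
Cell (r3,c1): row 3 has {1,3}; column 1 has {1,3} → 2.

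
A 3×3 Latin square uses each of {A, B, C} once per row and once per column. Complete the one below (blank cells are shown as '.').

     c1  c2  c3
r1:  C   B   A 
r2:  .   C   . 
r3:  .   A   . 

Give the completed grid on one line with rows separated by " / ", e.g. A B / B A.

C B A / A C B / B A C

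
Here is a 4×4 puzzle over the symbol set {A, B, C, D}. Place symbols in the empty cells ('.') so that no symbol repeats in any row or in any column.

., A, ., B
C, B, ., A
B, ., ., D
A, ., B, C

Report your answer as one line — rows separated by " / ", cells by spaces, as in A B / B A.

Cell (r1,c1): row 1 has {A,B}; column 1 has {A,B,C} → D.
Cell (r1,c3): row 1 has {A,B,D}; column 3 has {B} → C.
Cell (r2,c3): row 2 has {A,B,C}; column 3 has {B,C} → D.
Cell (r3,c2): row 3 has {B,D}; column 2 has {A,B} → C.
Cell (r3,c3): row 3 has {B,C,D}; column 3 has {B,C,D} → A.
Cell (r4,c2): row 4 has {A,B,C}; column 2 has {A,B,C} → D.

D A C B / C B D A / B C A D / A D B C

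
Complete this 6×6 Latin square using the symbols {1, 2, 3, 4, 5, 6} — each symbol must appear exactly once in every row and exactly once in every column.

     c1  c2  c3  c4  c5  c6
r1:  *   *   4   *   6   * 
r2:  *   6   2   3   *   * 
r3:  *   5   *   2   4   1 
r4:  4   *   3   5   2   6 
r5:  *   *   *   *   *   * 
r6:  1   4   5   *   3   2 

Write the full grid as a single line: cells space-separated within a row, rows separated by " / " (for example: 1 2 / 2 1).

(r1,c4): row 1 has {4,6}; column 4 has {2,3,5}, so it must be 1.
(r2,c1): row 2 has {2,3,6}; column 1 has {1,4}, so it must be 5.
(r2,c5): row 2 has {2,3,5,6}; column 5 has {2,3,4,6}, so it must be 1.
(r2,c6): row 2 has {1,2,3,5,6}; column 6 has {1,2,6}, so it must be 4.
(r3,c3): row 3 has {1,2,4,5}; column 3 has {2,3,4,5}, so it must be 6.
(r4,c2): row 4 has {2,3,4,5,6}; column 2 has {4,5,6}, so it must be 1.
(r5,c3): row 5 is empty so far; column 3 has {2,3,4,5,6}, so it must be 1.
(r5,c5): row 5 has {1}; column 5 has {1,2,3,4,6}, so it must be 5.
(r5,c6): row 5 has {1,5}; column 6 has {1,2,4,6}, so it must be 3.
(r6,c4): row 6 has {1,2,3,4,5}; column 4 has {1,2,3,5}, so it must be 6.
(r1,c6): row 1 has {1,4,6}; column 6 has {1,2,3,4,6}, so it must be 5.
(r3,c1): row 3 has {1,2,4,5,6}; column 1 has {1,4,5}, so it must be 3.
(r5,c2): row 5 has {1,3,5}; column 2 has {1,4,5,6}, so it must be 2.
(r5,c4): row 5 has {1,2,3,5}; column 4 has {1,2,3,5,6}, so it must be 4.
(r1,c1): row 1 has {1,4,5,6}; column 1 has {1,3,4,5}, so it must be 2.
(r1,c2): row 1 has {1,2,4,5,6}; column 2 has {1,2,4,5,6}, so it must be 3.
(r5,c1): row 5 has {1,2,3,4,5}; column 1 has {1,2,3,4,5}, so it must be 6.

2 3 4 1 6 5 / 5 6 2 3 1 4 / 3 5 6 2 4 1 / 4 1 3 5 2 6 / 6 2 1 4 5 3 / 1 4 5 6 3 2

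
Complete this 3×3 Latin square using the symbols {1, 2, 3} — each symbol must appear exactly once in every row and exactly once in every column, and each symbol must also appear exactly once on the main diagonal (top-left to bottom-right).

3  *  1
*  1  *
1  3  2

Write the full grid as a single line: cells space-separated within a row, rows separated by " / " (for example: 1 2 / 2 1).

3 2 1 / 2 1 3 / 1 3 2

row 1 has {1,3}; column 2 has {1,3} — only 2 is left for (r1,c2).
row 2 has {1}; column 1 has {1,3} — only 2 is left for (r2,c1).
row 2 has {1,2}; column 3 has {1,2} — only 3 is left for (r2,c3).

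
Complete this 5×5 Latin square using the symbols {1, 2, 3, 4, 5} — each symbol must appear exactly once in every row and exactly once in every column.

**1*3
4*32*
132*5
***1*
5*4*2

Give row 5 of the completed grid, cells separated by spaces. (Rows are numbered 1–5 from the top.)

(r1,c1) = 2
(r2,c5) = 1
(r3,c4) = 4
(r4,c1) = 3
(r4,c3) = 5
(r4,c5) = 4
(r5,c2) = 1
(r5,c4) = 3

5 1 4 3 2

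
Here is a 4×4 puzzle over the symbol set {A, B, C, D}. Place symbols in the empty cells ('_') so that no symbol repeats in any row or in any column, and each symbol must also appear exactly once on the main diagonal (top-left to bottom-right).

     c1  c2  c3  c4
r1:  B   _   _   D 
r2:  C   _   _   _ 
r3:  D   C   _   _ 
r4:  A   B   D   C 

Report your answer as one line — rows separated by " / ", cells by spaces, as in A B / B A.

B A C D / C D B A / D C A B / A B D C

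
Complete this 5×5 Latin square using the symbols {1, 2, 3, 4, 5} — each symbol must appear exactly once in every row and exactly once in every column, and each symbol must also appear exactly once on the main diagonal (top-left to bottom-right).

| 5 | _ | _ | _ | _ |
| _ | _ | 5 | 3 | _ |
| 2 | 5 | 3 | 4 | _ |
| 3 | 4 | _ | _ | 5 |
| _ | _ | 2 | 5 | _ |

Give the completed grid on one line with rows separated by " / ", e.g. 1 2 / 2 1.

(r3,c5) = 1
(r4,c3) = 1
(r4,c4) = 2
(r5,c5) = 4
(r1,c3) = 4
(r1,c4) = 1
(r2,c2) = 1
(r2,c5) = 2
(r5,c1) = 1
(r5,c2) = 3
(r1,c2) = 2
(r1,c5) = 3
(r2,c1) = 4

5 2 4 1 3 / 4 1 5 3 2 / 2 5 3 4 1 / 3 4 1 2 5 / 1 3 2 5 4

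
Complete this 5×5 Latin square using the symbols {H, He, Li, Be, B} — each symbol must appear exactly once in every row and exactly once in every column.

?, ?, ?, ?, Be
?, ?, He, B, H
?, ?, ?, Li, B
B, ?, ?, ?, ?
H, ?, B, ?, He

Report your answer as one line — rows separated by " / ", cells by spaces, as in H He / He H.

He B Li H Be / Li Be He B H / Be He H Li B / B H Be He Li / H Li B Be He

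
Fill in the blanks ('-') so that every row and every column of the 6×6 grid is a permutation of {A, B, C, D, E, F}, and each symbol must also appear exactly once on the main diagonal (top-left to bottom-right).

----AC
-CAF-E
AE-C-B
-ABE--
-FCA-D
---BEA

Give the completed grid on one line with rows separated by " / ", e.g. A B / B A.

F B E D A C / B C A F D E / A E D C F B / D A B E C F / E F C A B D / C D F B E A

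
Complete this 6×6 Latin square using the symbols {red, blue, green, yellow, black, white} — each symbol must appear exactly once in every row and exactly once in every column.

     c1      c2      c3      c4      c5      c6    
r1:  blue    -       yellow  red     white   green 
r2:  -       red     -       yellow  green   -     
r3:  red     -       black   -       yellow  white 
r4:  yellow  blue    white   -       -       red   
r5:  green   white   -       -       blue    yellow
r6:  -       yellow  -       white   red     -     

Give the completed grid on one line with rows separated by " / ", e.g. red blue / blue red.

blue black yellow red white green / white red blue yellow green black / red green black blue yellow white / yellow blue white green black red / green white red black blue yellow / black yellow green white red blue

row 1 has {red,blue,green,yellow,white}; column 2 has {red,blue,yellow,white} — only black is left for (r1,c2).
row 2 has {red,green,yellow}; column 3 has {yellow,black,white} — only blue is left for (r2,c3).
row 2 has {red,blue,green,yellow}; column 6 has {red,green,yellow,white} — only black is left for (r2,c6).
row 3 has {red,yellow,black,white}; column 2 has {red,blue,yellow,black,white} — only green is left for (r3,c2).
row 3 has {red,green,yellow,black,white}; column 4 has {red,yellow,white} — only blue is left for (r3,c4).
row 4 has {red,blue,yellow,white}; column 5 has {red,blue,green,yellow,white} — only black is left for (r4,c5).
row 5 has {blue,green,yellow,white}; column 3 has {blue,yellow,black,white} — only red is left for (r5,c3).
row 5 has {red,blue,green,yellow,white}; column 4 has {red,blue,yellow,white} — only black is left for (r5,c4).
row 6 has {red,yellow,white}; column 1 has {red,blue,green,yellow} — only black is left for (r6,c1).
row 6 has {red,yellow,black,white}; column 3 has {red,blue,yellow,black,white} — only green is left for (r6,c3).
row 6 has {red,green,yellow,black,white}; column 6 has {red,green,yellow,black,white} — only blue is left for (r6,c6).
row 2 has {red,blue,green,yellow,black}; column 1 has {red,blue,green,yellow,black} — only white is left for (r2,c1).
row 4 has {red,blue,yellow,black,white}; column 4 has {red,blue,yellow,black,white} — only green is left for (r4,c4).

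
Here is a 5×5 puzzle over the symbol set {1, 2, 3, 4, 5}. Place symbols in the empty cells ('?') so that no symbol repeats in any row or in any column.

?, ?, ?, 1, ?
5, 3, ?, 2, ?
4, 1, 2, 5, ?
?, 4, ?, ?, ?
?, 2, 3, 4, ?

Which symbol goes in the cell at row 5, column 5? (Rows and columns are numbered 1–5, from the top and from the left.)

row 1 has {1}; column 2 has {1,2,3,4} — only 5 is left for (r1,c2).
row 1 has {1,5}; column 3 has {2,3} — only 4 is left for (r1,c3).
row 2 has {2,3,5}; column 3 has {2,3,4} — only 1 is left for (r2,c3).
row 2 has {1,2,3,5}; column 5 is empty so far — only 4 is left for (r2,c5).
row 3 has {1,2,4,5}; column 5 has {4} — only 3 is left for (r3,c5).
row 4 has {4}; column 3 has {1,2,3,4} — only 5 is left for (r4,c3).
row 4 has {4,5}; column 4 has {1,2,4,5} — only 3 is left for (r4,c4).
row 5 has {2,3,4}; column 1 has {4,5} — only 1 is left for (r5,c1).
row 5 has {1,2,3,4}; column 5 has {3,4} — only 5 is left for (r5,c5).

5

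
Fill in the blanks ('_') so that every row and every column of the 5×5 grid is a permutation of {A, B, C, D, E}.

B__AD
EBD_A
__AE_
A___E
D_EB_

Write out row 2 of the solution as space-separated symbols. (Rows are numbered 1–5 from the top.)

(r1,c3) = C
(r2,c4) = C

E B D C A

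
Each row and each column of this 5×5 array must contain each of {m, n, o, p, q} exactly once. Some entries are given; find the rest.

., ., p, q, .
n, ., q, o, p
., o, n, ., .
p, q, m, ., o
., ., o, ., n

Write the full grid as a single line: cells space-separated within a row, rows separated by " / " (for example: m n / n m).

o n p q m / n m q o p / m o n p q / p q m n o / q p o m n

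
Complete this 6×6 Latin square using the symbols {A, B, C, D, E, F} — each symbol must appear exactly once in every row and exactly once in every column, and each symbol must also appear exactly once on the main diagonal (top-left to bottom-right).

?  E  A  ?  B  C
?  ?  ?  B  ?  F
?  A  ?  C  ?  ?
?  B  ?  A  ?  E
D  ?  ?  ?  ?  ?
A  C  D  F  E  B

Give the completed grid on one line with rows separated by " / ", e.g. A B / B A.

F E A D B C / E D C B A F / B A E C F D / C B F A D E / D F B E C A / A C D F E B

row 1 has {A,B,C,E}; column 1 has {A,D}; the diagonal has {A,B} — only F is left for (r1,c1).
row 1 has {A,B,C,E,F}; column 4 has {A,B,C,F} — only D is left for (r1,c4).
row 2 has {B,F}; column 2 has {A,B,C,E}; the diagonal has {A,B,F} — only D is left for (r2,c2).
row 3 has {A,C}; column 3 has {A,D}; the diagonal has {A,B,D,F} — only E is left for (r3,c3).
row 3 has {A,C,E}; column 6 has {B,C,E,F} — only D is left for (r3,c6).
row 4 has {A,B,E}; column 1 has {A,D,F} — only C is left for (r4,c1).
row 4 has {A,B,C,E}; column 3 has {A,D,E} — only F is left for (r4,c3).
row 4 has {A,B,C,E,F}; column 5 has {B,E} — only D is left for (r4,c5).
row 5 has {D}; column 2 has {A,B,C,D,E} — only F is left for (r5,c2).
row 5 has {D,F}; column 4 has {A,B,C,D,F} — only E is left for (r5,c4).
row 5 has {D,E,F}; column 5 has {B,D,E}; the diagonal has {A,B,D,E,F} — only C is left for (r5,c5).
row 5 has {C,D,E,F}; column 6 has {B,C,D,E,F} — only A is left for (r5,c6).
row 2 has {B,D,F}; column 1 has {A,C,D,F} — only E is left for (r2,c1).
row 2 has {B,D,E,F}; column 3 has {A,D,E,F} — only C is left for (r2,c3).
row 2 has {B,C,D,E,F}; column 5 has {B,C,D,E} — only A is left for (r2,c5).
row 3 has {A,C,D,E}; column 1 has {A,C,D,E,F} — only B is left for (r3,c1).
row 3 has {A,B,C,D,E}; column 5 has {A,B,C,D,E} — only F is left for (r3,c5).
row 5 has {A,C,D,E,F}; column 3 has {A,C,D,E,F} — only B is left for (r5,c3).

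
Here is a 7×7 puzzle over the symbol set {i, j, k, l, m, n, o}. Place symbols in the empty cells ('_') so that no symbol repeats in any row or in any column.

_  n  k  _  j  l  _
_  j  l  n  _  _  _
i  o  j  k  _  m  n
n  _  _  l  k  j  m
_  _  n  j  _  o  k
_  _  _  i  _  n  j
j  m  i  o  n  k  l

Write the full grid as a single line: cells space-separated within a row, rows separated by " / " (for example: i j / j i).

(r1,c4) = m
(r2,c6) = i
(r2,c7) = o
(r3,c5) = l
(r4,c2) = i
(r4,c3) = o
(r5,c2) = l
(r6,c2) = k
(r6,c3) = m
(r6,c5) = o
(r1,c1) = o
(r1,c7) = i
(r2,c5) = m
(r5,c1) = m
(r5,c5) = i
(r6,c1) = l
(r2,c1) = k

o n k m j l i / k j l n m i o / i o j k l m n / n i o l k j m / m l n j i o k / l k m i o n j / j m i o n k l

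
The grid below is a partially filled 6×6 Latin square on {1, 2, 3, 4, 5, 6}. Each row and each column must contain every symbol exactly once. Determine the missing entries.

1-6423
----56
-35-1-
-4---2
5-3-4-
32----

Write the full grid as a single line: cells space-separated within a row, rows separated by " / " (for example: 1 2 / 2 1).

At row 1, column 2: row 1 has {1,2,3,4,6}; column 2 has {2,3,4}; that leaves 5.
At row 2, column 2: row 2 has {5,6}; column 2 has {2,3,4,5}; that leaves 1.
At row 3, column 6: row 3 has {1,3,5}; column 6 has {2,3,6}; that leaves 4.
At row 4, column 1: row 4 has {2,4}; column 1 has {1,3,5}; that leaves 6.
At row 4, column 3: row 4 has {2,4,6}; column 3 has {3,5,6}; that leaves 1.
At row 4, column 5: row 4 has {1,2,4,6}; column 5 has {1,2,4,5}; that leaves 3.
At row 5, column 2: row 5 has {3,4,5}; column 2 has {1,2,3,4,5}; that leaves 6.
At row 5, column 6: row 5 has {3,4,5,6}; column 6 has {2,3,4,6}; that leaves 1.
At row 6, column 3: row 6 has {2,3}; column 3 has {1,3,5,6}; that leaves 4.
At row 6, column 5: row 6 has {2,3,4}; column 5 has {1,2,3,4,5}; that leaves 6.
At row 6, column 6: row 6 has {2,3,4,6}; column 6 has {1,2,3,4,6}; that leaves 5.
At row 2, column 3: row 2 has {1,5,6}; column 3 has {1,3,4,5,6}; that leaves 2.
At row 2, column 4: row 2 has {1,2,5,6}; column 4 has {4}; that leaves 3.
At row 3, column 1: row 3 has {1,3,4,5}; column 1 has {1,3,5,6}; that leaves 2.
At row 3, column 4: row 3 has {1,2,3,4,5}; column 4 has {3,4}; that leaves 6.
At row 4, column 4: row 4 has {1,2,3,4,6}; column 4 has {3,4,6}; that leaves 5.
At row 5, column 4: row 5 has {1,3,4,5,6}; column 4 has {3,4,5,6}; that leaves 2.
At row 6, column 4: row 6 has {2,3,4,5,6}; column 4 has {2,3,4,5,6}; that leaves 1.
At row 2, column 1: row 2 has {1,2,3,5,6}; column 1 has {1,2,3,5,6}; that leaves 4.

1 5 6 4 2 3 / 4 1 2 3 5 6 / 2 3 5 6 1 4 / 6 4 1 5 3 2 / 5 6 3 2 4 1 / 3 2 4 1 6 5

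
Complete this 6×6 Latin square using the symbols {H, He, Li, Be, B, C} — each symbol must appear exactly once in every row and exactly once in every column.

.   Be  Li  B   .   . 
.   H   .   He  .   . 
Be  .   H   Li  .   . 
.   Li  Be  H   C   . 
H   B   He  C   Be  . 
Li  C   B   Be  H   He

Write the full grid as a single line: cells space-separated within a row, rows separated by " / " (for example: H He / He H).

C Be Li B He H / B H C He Li Be / Be He H Li B C / He Li Be H C B / H B He C Be Li / Li C B Be H He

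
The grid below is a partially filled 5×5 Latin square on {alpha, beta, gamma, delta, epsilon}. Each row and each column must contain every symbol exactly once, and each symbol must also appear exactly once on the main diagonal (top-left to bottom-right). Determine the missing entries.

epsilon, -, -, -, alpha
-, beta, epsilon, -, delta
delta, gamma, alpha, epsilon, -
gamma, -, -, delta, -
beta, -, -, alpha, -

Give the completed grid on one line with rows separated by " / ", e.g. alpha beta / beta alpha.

epsilon delta gamma beta alpha / alpha beta epsilon gamma delta / delta gamma alpha epsilon beta / gamma alpha beta delta epsilon / beta epsilon delta alpha gamma

(r1,c2) = delta
(r2,c1) = alpha
(r2,c4) = gamma
(r3,c5) = beta
(r4,c3) = beta
(r4,c5) = epsilon
(r5,c2) = epsilon
(r5,c5) = gamma
(r1,c3) = gamma
(r1,c4) = beta
(r4,c2) = alpha
(r5,c3) = delta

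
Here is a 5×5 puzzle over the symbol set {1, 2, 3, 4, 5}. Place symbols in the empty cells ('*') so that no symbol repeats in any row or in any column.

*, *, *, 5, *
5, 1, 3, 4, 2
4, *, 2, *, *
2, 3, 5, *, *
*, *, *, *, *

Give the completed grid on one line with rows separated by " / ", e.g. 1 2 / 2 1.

1 2 4 5 3 / 5 1 3 4 2 / 4 5 2 3 1 / 2 3 5 1 4 / 3 4 1 2 5

At row 3, column 2: row 3 has {2,4}; column 2 has {1,3}; that leaves 5.
At row 4, column 4: row 4 has {2,3,5}; column 4 has {4,5}; that leaves 1.
At row 4, column 5: row 4 has {1,2,3,5}; column 5 has {2}; that leaves 4.
At row 3, column 4: row 3 has {2,4,5}; column 4 has {1,4,5}; that leaves 3.
At row 3, column 5: row 3 has {2,3,4,5}; column 5 has {2,4}; that leaves 1.
At row 5, column 4: row 5 is empty so far; column 4 has {1,3,4,5}; that leaves 2.
At row 1, column 5: row 1 has {5}; column 5 has {1,2,4}; that leaves 3.
At row 5, column 2: row 5 has {2}; column 2 has {1,3,5}; that leaves 4.
At row 5, column 3: row 5 has {2,4}; column 3 has {2,3,5}; that leaves 1.
At row 5, column 5: row 5 has {1,2,4}; column 5 has {1,2,3,4}; that leaves 5.
At row 1, column 1: row 1 has {3,5}; column 1 has {2,4,5}; that leaves 1.
At row 1, column 2: row 1 has {1,3,5}; column 2 has {1,3,4,5}; that leaves 2.
At row 1, column 3: row 1 has {1,2,3,5}; column 3 has {1,2,3,5}; that leaves 4.
At row 5, column 1: row 5 has {1,2,4,5}; column 1 has {1,2,4,5}; that leaves 3.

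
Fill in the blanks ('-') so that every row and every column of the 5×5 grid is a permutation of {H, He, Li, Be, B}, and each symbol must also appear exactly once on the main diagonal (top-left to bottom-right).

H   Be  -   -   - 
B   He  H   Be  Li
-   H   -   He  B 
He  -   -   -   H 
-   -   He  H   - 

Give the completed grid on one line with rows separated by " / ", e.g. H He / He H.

H Be B Li He / B He H Be Li / Be H Li He B / He Li Be B H / Li B He H Be

(r1,c5): row 1 has {H,Be}; column 5 has {H,Li,B}, so it must be He.
(r5,c5): row 5 has {H,He}; column 5 has {H,He,Li,B}; the diagonal has {H,He}, so it must be Be.
(r3,c3): row 3 has {H,He,B}; column 3 has {H,He}; the diagonal has {H,He,Be}, so it must be Li.
(r4,c4): row 4 has {H,He}; column 4 has {H,He,Be}; the diagonal has {H,He,Li,Be}, so it must be B.
(r5,c1): row 5 has {H,He,Be}; column 1 has {H,He,B}, so it must be Li.
(r5,c2): row 5 has {H,He,Li,Be}; column 2 has {H,He,Be}, so it must be B.
(r1,c3): row 1 has {H,He,Be}; column 3 has {H,He,Li}, so it must be B.
(r1,c4): row 1 has {H,He,Be,B}; column 4 has {H,He,Be,B}, so it must be Li.
(r3,c1): row 3 has {H,He,Li,B}; column 1 has {H,He,Li,B}, so it must be Be.
(r4,c2): row 4 has {H,He,B}; column 2 has {H,He,Be,B}, so it must be Li.
(r4,c3): row 4 has {H,He,Li,B}; column 3 has {H,He,Li,B}, so it must be Be.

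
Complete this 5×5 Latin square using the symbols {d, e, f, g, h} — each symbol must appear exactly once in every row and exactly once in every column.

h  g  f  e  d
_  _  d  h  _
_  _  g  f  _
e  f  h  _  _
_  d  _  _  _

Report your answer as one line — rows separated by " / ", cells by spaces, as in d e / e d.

h g f e d / g e d h f / d h g f e / e f h d g / f d e g h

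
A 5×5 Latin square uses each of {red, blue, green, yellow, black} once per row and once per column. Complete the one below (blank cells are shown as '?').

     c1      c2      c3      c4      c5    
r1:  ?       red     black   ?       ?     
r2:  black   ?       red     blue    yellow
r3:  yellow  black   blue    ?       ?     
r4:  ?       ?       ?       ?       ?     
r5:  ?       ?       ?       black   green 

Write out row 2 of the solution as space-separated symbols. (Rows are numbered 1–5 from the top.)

black green red blue yellow

row 1 has {red,black}; column 5 has {green,yellow} — only blue is left for (r1,c5).
row 2 has {red,blue,yellow,black}; column 2 has {red,black} — only green is left for (r2,c2).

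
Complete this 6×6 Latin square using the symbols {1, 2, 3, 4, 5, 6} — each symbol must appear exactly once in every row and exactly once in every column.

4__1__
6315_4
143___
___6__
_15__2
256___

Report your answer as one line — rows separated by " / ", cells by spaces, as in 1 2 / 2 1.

4 6 2 1 3 5 / 6 3 1 5 2 4 / 1 4 3 2 5 6 / 5 2 4 6 1 3 / 3 1 5 4 6 2 / 2 5 6 3 4 1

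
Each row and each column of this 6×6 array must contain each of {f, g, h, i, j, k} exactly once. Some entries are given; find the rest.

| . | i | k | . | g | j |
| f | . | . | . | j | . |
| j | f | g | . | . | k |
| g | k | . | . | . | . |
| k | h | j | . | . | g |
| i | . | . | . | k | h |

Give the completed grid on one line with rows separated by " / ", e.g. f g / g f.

h i k f g j / f g h k j i / j f g h i k / g k i j h f / k h j i f g / i j f g k h

(r1,c1) = h
(r1,c4) = f
(r2,c2) = g
(r2,c6) = i
(r4,c6) = f
(r5,c4) = i
(r5,c5) = f
(r6,c2) = j
(r6,c3) = f
(r6,c4) = g
(r2,c3) = h
(r2,c4) = k
(r3,c4) = h
(r3,c5) = i
(r4,c3) = i
(r4,c4) = j
(r4,c5) = h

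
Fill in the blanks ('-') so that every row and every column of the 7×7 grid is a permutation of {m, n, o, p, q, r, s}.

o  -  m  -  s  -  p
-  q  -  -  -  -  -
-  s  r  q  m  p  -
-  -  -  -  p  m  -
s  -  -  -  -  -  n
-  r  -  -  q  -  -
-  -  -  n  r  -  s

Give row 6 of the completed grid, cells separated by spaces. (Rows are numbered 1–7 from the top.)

p r s o q n m

(r1,c2) = n
(r1,c4) = r
(r1,c6) = q
(r3,c1) = n
(r3,c7) = o
(r4,c2) = o
(r4,c4) = s
(r5,c5) = o
(r5,c6) = r
(r6,c7) = m
(r7,c6) = o
(r2,c5) = n
(r2,c6) = s
(r2,c7) = r
(r4,c7) = q
(r6,c1) = p
(r6,c4) = o
(r6,c6) = n
(r2,c1) = m
(r2,c4) = p
(r4,c1) = r
(r4,c3) = n
(r5,c4) = m
(r6,c3) = s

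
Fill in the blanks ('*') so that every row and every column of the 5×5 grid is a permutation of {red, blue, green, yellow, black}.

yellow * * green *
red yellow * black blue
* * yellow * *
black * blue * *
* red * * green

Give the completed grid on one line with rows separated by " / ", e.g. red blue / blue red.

yellow blue red green black / red yellow green black blue / green black yellow blue red / black green blue red yellow / blue red black yellow green

Cell (r2,c3): row 2 has {red,blue,yellow,black}; column 3 has {blue,yellow} → green.
Cell (r4,c2): row 4 has {blue,black}; column 2 has {red,yellow} → green.
Cell (r5,c1): row 5 has {red,green}; column 1 has {red,yellow,black} → blue.
Cell (r5,c3): row 5 has {red,blue,green}; column 3 has {blue,green,yellow} → black.
Cell (r5,c4): row 5 has {red,blue,green,black}; column 4 has {green,black} → yellow.
Cell (r1,c3): row 1 has {green,yellow}; column 3 has {blue,green,yellow,black} → red.
Cell (r1,c5): row 1 has {red,green,yellow}; column 5 has {blue,green} → black.
Cell (r3,c1): row 3 has {yellow}; column 1 has {red,blue,yellow,black} → green.
Cell (r3,c5): row 3 has {green,yellow}; column 5 has {blue,green,black} → red.
Cell (r4,c4): row 4 has {blue,green,black}; column 4 has {green,yellow,black} → red.
Cell (r4,c5): row 4 has {red,blue,green,black}; column 5 has {red,blue,green,black} → yellow.
Cell (r1,c2): row 1 has {red,green,yellow,black}; column 2 has {red,green,yellow} → blue.
Cell (r3,c2): row 3 has {red,green,yellow}; column 2 has {red,blue,green,yellow} → black.
Cell (r3,c4): row 3 has {red,green,yellow,black}; column 4 has {red,green,yellow,black} → blue.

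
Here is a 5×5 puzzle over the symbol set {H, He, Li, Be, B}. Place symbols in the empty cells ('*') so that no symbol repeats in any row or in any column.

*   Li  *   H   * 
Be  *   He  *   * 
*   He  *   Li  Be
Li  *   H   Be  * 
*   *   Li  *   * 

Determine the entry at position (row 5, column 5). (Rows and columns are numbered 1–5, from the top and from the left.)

H

(r2,c4): row 2 has {He,Be}; column 4 has {H,Li,Be}, so it must be B.
(r3,c3): row 3 has {He,Li,Be}; column 3 has {H,He,Li}, so it must be B.
(r4,c2): row 4 has {H,Li,Be}; column 2 has {He,Li}, so it must be B.
(r4,c5): row 4 has {H,Li,Be,B}; column 5 has {Be}, so it must be He.
(r5,c4): row 5 has {Li}; column 4 has {H,Li,Be,B}, so it must be He.
(r1,c3): row 1 has {H,Li}; column 3 has {H,He,Li,B}, so it must be Be.
(r1,c5): row 1 has {H,Li,Be}; column 5 has {He,Be}, so it must be B.
(r2,c2): row 2 has {He,Be,B}; column 2 has {He,Li,B}, so it must be H.
(r2,c5): row 2 has {H,He,Be,B}; column 5 has {He,Be,B}, so it must be Li.
(r3,c1): row 3 has {He,Li,Be,B}; column 1 has {Li,Be}, so it must be H.
(r5,c1): row 5 has {He,Li}; column 1 has {H,Li,Be}, so it must be B.
(r5,c2): row 5 has {He,Li,B}; column 2 has {H,He,Li,B}, so it must be Be.
(r5,c5): row 5 has {He,Li,Be,B}; column 5 has {He,Li,Be,B}, so it must be H.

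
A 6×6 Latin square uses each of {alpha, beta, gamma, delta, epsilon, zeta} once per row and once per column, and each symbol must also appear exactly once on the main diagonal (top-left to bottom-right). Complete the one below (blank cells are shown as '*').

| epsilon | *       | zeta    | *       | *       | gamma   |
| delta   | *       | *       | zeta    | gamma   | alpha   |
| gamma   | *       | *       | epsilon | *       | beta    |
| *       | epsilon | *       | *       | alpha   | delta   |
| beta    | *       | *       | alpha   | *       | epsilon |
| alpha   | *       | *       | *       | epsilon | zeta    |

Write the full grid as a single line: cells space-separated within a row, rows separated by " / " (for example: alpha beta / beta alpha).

(r2,c2): row 2 has {alpha,gamma,delta,zeta}; column 2 has {epsilon}; the diagonal has {epsilon,zeta}, so it must be beta.
(r2,c3): row 2 has {alpha,beta,gamma,delta,zeta}; column 3 has {zeta}, so it must be epsilon.
(r4,c1): row 4 has {alpha,delta,epsilon}; column 1 has {alpha,beta,gamma,delta,epsilon}, so it must be zeta.
(r4,c4): row 4 has {alpha,delta,epsilon,zeta}; column 4 has {alpha,epsilon,zeta}; the diagonal has {beta,epsilon,zeta}, so it must be gamma.
(r5,c5): row 5 has {alpha,beta,epsilon}; column 5 has {alpha,gamma,epsilon}; the diagonal has {beta,gamma,epsilon,zeta}, so it must be delta.
(r1,c5): row 1 has {gamma,epsilon,zeta}; column 5 has {alpha,gamma,delta,epsilon}, so it must be beta.
(r3,c3): row 3 has {beta,gamma,epsilon}; column 3 has {epsilon,zeta}; the diagonal has {beta,gamma,delta,epsilon,zeta}, so it must be alpha.
(r3,c5): row 3 has {alpha,beta,gamma,epsilon}; column 5 has {alpha,beta,gamma,delta,epsilon}, so it must be zeta.
(r4,c3): row 4 has {alpha,gamma,delta,epsilon,zeta}; column 3 has {alpha,epsilon,zeta}, so it must be beta.
(r5,c3): row 5 has {alpha,beta,delta,epsilon}; column 3 has {alpha,beta,epsilon,zeta}, so it must be gamma.
(r6,c3): row 6 has {alpha,epsilon,zeta}; column 3 has {alpha,beta,gamma,epsilon,zeta}, so it must be delta.
(r6,c4): row 6 has {alpha,delta,epsilon,zeta}; column 4 has {alpha,gamma,epsilon,zeta}, so it must be beta.
(r1,c4): row 1 has {beta,gamma,epsilon,zeta}; column 4 has {alpha,beta,gamma,epsilon,zeta}, so it must be delta.
(r3,c2): row 3 has {alpha,beta,gamma,epsilon,zeta}; column 2 has {beta,epsilon}, so it must be delta.
(r5,c2): row 5 has {alpha,beta,gamma,delta,epsilon}; column 2 has {beta,delta,epsilon}, so it must be zeta.
(r6,c2): row 6 has {alpha,beta,delta,epsilon,zeta}; column 2 has {beta,delta,epsilon,zeta}, so it must be gamma.
(r1,c2): row 1 has {beta,gamma,delta,epsilon,zeta}; column 2 has {beta,gamma,delta,epsilon,zeta}, so it must be alpha.

epsilon alpha zeta delta beta gamma / delta beta epsilon zeta gamma alpha / gamma delta alpha epsilon zeta beta / zeta epsilon beta gamma alpha delta / beta zeta gamma alpha delta epsilon / alpha gamma delta beta epsilon zeta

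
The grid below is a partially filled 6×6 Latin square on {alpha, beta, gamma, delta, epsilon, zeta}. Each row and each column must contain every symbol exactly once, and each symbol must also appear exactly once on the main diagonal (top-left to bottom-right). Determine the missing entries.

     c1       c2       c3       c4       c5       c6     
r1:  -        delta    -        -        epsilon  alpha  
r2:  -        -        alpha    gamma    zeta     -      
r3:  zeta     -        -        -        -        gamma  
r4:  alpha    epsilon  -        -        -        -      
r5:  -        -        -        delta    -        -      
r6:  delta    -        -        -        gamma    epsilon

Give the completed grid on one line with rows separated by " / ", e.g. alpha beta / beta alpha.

(r2,c2): row 2 has {alpha,gamma,zeta}; column 2 has {delta,epsilon}; the diagonal has {epsilon}, so it must be beta.
(r2,c6): row 2 has {alpha,beta,gamma,zeta}; column 6 has {alpha,gamma,epsilon}, so it must be delta.
(r3,c2): row 3 has {gamma,zeta}; column 2 has {beta,delta,epsilon}, so it must be alpha.
(r3,c3): row 3 has {alpha,gamma,zeta}; column 3 has {alpha}; the diagonal has {beta,epsilon}, so it must be delta.
(r3,c5): row 3 has {alpha,gamma,delta,zeta}; column 5 has {gamma,epsilon,zeta}, so it must be beta.
(r4,c4): row 4 has {alpha,epsilon}; column 4 has {gamma,delta}; the diagonal has {beta,delta,epsilon}, so it must be zeta.
(r4,c5): row 4 has {alpha,epsilon,zeta}; column 5 has {beta,gamma,epsilon,zeta}, so it must be delta.
(r4,c6): row 4 has {alpha,delta,epsilon,zeta}; column 6 has {alpha,gamma,delta,epsilon}, so it must be beta.
(r5,c5): row 5 has {delta}; column 5 has {beta,gamma,delta,epsilon,zeta}; the diagonal has {beta,delta,epsilon,zeta}, so it must be alpha.
(r5,c6): row 5 has {alpha,delta}; column 6 has {alpha,beta,gamma,delta,epsilon}, so it must be zeta.
(r6,c2): row 6 has {gamma,delta,epsilon}; column 2 has {alpha,beta,delta,epsilon}, so it must be zeta.
(r6,c3): row 6 has {gamma,delta,epsilon,zeta}; column 3 has {alpha,delta}, so it must be beta.
(r6,c4): row 6 has {beta,gamma,delta,epsilon,zeta}; column 4 has {gamma,delta,zeta}, so it must be alpha.
(r1,c1): row 1 has {alpha,delta,epsilon}; column 1 has {alpha,delta,zeta}; the diagonal has {alpha,beta,delta,epsilon,zeta}, so it must be gamma.
(r1,c3): row 1 has {alpha,gamma,delta,epsilon}; column 3 has {alpha,beta,delta}, so it must be zeta.
(r1,c4): row 1 has {alpha,gamma,delta,epsilon,zeta}; column 4 has {alpha,gamma,delta,zeta}, so it must be beta.
(r2,c1): row 2 has {alpha,beta,gamma,delta,zeta}; column 1 has {alpha,gamma,delta,zeta}, so it must be epsilon.
(r3,c4): row 3 has {alpha,beta,gamma,delta,zeta}; column 4 has {alpha,beta,gamma,delta,zeta}, so it must be epsilon.
(r4,c3): row 4 has {alpha,beta,delta,epsilon,zeta}; column 3 has {alpha,beta,delta,zeta}, so it must be gamma.
(r5,c1): row 5 has {alpha,delta,zeta}; column 1 has {alpha,gamma,delta,epsilon,zeta}, so it must be beta.
(r5,c2): row 5 has {alpha,beta,delta,zeta}; column 2 has {alpha,beta,delta,epsilon,zeta}, so it must be gamma.
(r5,c3): row 5 has {alpha,beta,gamma,delta,zeta}; column 3 has {alpha,beta,gamma,delta,zeta}, so it must be epsilon.

gamma delta zeta beta epsilon alpha / epsilon beta alpha gamma zeta delta / zeta alpha delta epsilon beta gamma / alpha epsilon gamma zeta delta beta / beta gamma epsilon delta alpha zeta / delta zeta beta alpha gamma epsilon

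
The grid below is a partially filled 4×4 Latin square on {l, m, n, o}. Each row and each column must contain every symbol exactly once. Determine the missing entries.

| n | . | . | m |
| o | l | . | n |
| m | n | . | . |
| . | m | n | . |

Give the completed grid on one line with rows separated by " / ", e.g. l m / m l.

(r1,c2) = o
(r1,c3) = l
(r2,c3) = m
(r3,c3) = o
(r3,c4) = l
(r4,c1) = l
(r4,c4) = o

n o l m / o l m n / m n o l / l m n o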